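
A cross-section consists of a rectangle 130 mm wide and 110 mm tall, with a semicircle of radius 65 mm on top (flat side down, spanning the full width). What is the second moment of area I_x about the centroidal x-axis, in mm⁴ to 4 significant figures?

I_x ≈ 4.730 × 10⁷ mm⁴

Break the section into simple shapes (no overlaps), measuring from the bottom-left corner of the bounding box.
Rectangular body: 130 × 110, A = 14 300 mm², y = 55 mm, Ī = 14 419 167 mm⁴.
Semicircular cap: semicircle r = 65, A = 6636.61 mm², y = 137.587 mm, Ī = 1 959 230 mm⁴.
Centroid: ȳ = ΣA·y / ΣA = 81.1789 mm.
Transfer each piece to the centroidal x-axis using Ī + A·d² with d = y − 81.1789:
  rectangular body: d = -26.1789 mm → contributes +24 219 440 mm⁴
  semicircular cap: d = 56.408 mm → contributes +23 076 007 mm⁴
Total I = 47 295 447 mm⁴.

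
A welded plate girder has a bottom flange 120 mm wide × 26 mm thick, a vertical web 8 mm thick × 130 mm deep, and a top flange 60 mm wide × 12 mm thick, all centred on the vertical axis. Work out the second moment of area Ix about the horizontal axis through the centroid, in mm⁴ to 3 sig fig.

Treat the section as a set of non-overlapping primitives; coordinates are from the bounding-box lower-left.
Bottom plate: 120 × 26, A = 3 120 mm², y = 13 mm, Ī = 175 760 mm⁴.
Web plate: 8 × 130, A = 1 040 mm², y = 91 mm, Ī = 1 464 667 mm⁴.
Top plate: 60 × 12, A = 720 mm², y = 162 mm, Ī = 8 640 mm⁴.
Centroid: ȳ = ΣA·y / ΣA = 51.607 mm.
Transfer each piece to the horizontal axis through the centroid using Ī + A·d² with d = y − 51.607:
  bottom plate: d = -38.607 mm → contributes +4 826 015 mm⁴
  web plate: d = 39.393 mm → contributes +3 078 584 mm⁴
  top plate: d = 110.39 mm → contributes +8 783 073 mm⁴
Total I = 16 687 671 mm⁴.

Ix ≈ 1.67 × 10⁷ mm⁴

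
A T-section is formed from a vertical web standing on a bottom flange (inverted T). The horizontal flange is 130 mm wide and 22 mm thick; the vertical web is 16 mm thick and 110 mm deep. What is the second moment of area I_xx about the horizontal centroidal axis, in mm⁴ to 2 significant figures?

I_xx ≈ 6.6 × 10⁶ mm⁴

Split into non-overlapping primitives; take the origin at the lower-left of the bounding box.
Flange: 130 × 22, A = 2 860 mm², y = 11 mm, Ī = 115 353 mm⁴.
Web: 16 × 110, A = 1 760 mm², y = 77 mm, Ī = 1 774 667 mm⁴.
Centroid: ȳ = ΣA·y / ΣA = 36.14 mm.
Transfer each piece to the horizontal centroidal axis using Ī + A·d² with d = y − 36.14:
  flange: d = -25.14 mm → contributes +1 923 340 mm⁴
  web: d = 40.86 mm → contributes +4 712 645 mm⁴
Total I = 6 635 986 mm⁴.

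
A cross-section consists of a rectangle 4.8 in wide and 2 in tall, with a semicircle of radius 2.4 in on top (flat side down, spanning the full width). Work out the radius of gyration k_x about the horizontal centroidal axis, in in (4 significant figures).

Treat the section as a set of non-overlapping primitives; coordinates are from the bounding-box lower-left.
Rectangular body: 4.8 × 2, A = 9.6 in², y = 1 in, Ī = 3.2 in⁴.
Semicircular cap: semicircle r = 2.4, A = 9.04779 in², y = 3.01859 in, Ī = 3.64147 in⁴.
Centroid: ȳ = ΣA·y / ΣA = 1.97941 in.
Transfer each piece to the horizontal centroidal axis using Ī + A·d² with d = y − 1.97941:
  rectangular body: d = -0.979408 in → contributes +12.4087 in⁴
  semicircular cap: d = 1.03918 in → contributes +13.4122 in⁴
Total I = 25.8209 in⁴.
Radius of gyration: k = √(I/A) = √(25.8209 / 18.6478) = 1.17672 in.

k_x ≈ 1.177 in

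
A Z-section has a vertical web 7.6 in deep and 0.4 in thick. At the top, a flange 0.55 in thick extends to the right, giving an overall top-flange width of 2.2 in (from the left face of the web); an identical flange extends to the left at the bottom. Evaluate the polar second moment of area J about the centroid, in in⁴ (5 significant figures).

Split into non-overlapping primitives; take the origin at the lower-left of the bounding box.
Web: 0.4 × 7.6, A = 3.04 in², y = 3.8 in, Ī = 14.63253 in⁴.
Top flange (beyond web): 1.8 × 0.55, A = 0.99 in², y = 7.325 in, Ī = 0.02495625 in⁴.
Bottom flange (beyond web): 1.8 × 0.55, A = 0.99 in², y = 0.275 in, Ī = 0.02495625 in⁴.
Centroid: ȳ = ΣA·y / ΣA = 3.8 in.
Transfer each piece to the centroidal x-axis using Ī + A·d² with d = y − 3.8:
  web: d = 0 in → contributes +14.63253 in⁴
  top flange (beyond web): d = 3.525 in → contributes +12.32633 in⁴
  bottom flange (beyond web): d = -3.525 in → contributes +12.32633 in⁴
Total I = 39.28518 in⁴.
For the y-axis: x̄ = 2 in.
Repeating about the centroidal y-axis gives I_y = 2.970933 in⁴.
Polar second moment: J = I_x + I_y = 42.25612 in⁴.

J ≈ 42.256 in⁴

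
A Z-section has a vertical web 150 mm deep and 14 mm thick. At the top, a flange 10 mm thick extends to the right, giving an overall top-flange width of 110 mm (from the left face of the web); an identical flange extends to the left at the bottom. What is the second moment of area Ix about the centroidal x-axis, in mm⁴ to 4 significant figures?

Ix ≈ 1.336 × 10⁷ mm⁴

Treat the section as a set of non-overlapping primitives; coordinates are from the bounding-box lower-left.
Web: 14 × 150, A = 2 100 mm², y = 75 mm, Ī = 3 937 500 mm⁴.
Top flange (beyond web): 96 × 10, A = 960 mm², y = 145 mm, Ī = 8 000 mm⁴.
Bottom flange (beyond web): 96 × 10, A = 960 mm², y = 5 mm, Ī = 8 000 mm⁴.
Centroid: ȳ = ΣA·y / ΣA = 75 mm.
Transfer each piece to the centroidal x-axis using Ī + A·d² with d = y − 75:
  web: d = 0 mm → contributes +3 937 500 mm⁴
  top flange (beyond web): d = 70 mm → contributes +4 712 000 mm⁴
  bottom flange (beyond web): d = -70 mm → contributes +4 712 000 mm⁴
Total I = 13 361 500 mm⁴.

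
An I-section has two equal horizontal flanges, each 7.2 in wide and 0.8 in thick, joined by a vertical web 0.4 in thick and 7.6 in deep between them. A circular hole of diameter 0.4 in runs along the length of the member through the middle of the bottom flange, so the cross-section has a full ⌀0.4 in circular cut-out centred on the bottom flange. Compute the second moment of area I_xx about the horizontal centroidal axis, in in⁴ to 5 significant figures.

Treat the section as a set of non-overlapping primitives; coordinates are from the bounding-box lower-left.
Bottom flange: 7.2 × 0.8, A = 5.76 in², y = 0.4 in, Ī = 0.3072 in⁴.
Web: 0.4 × 7.6, A = 3.04 in², y = 4.6 in, Ī = 14.63253 in⁴.
Top flange: 7.2 × 0.8, A = 5.76 in², y = 8.8 in, Ī = 0.3072 in⁴.
Hole (subtracted): ⌀0.4, A = 0.1256637 in², y = 0.4 in, Ī = 0.001256637 in⁴.
Centroid: ȳ = ΣA·y / ΣA = 4.636565 in.
Transfer each piece to the horizontal centroidal axis using Ī + A·d² with d = y − 4.636565:
  bottom flange: d = -4.236565 in → contributes +103.6904 in⁴
  web: d = -0.03656473 in → contributes +14.6366 in⁴
  top flange: d = 4.163435 in → contributes +100.1522 in⁴
  hole: d = -4.236565 in → contributes −2.256729 in⁴
Total I = 216.2225 in⁴.

I_xx ≈ 216.22 in⁴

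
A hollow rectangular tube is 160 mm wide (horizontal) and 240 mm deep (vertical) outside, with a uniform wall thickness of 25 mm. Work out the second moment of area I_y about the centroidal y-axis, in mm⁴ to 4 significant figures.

I_y ≈ 6.085 × 10⁷ mm⁴

Split into non-overlapping primitives; take the origin at the lower-left of the bounding box.
Outer rectangle: 160 × 240, A = 38 400 mm², x = 80 mm, Ī = 81 920 000 mm⁴.
Inner void (subtracted): 110 × 190, A = 20 900 mm², x = 80 mm, Ī = 21 074 167 mm⁴.
By symmetry the centroid is at mid-width, x̄ = 80 mm.
All pieces are centred on the centroidal y-axis, so I = ΣĪ (holes subtracted) = 60 845 833 mm⁴.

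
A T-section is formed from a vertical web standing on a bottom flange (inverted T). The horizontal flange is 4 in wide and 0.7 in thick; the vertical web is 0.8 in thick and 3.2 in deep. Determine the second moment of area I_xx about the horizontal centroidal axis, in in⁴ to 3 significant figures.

I_xx ≈ 7.38 in⁴

Treat the section as a set of non-overlapping primitives; coordinates are from the bounding-box lower-left.
Flange: 4 × 0.7, A = 2.8 in², y = 0.35 in, Ī = 0.11433 in⁴.
Web: 0.8 × 3.2, A = 2.56 in², y = 2.3 in, Ī = 2.1845 in⁴.
Centroid: ȳ = ΣA·y / ΣA = 1.2813 in.
Transfer each piece to the horizontal centroidal axis using Ī + A·d² with d = y − 1.2813:
  flange: d = -0.93134 in → contributes +2.5431 in⁴
  web: d = 1.0187 in → contributes +4.8409 in⁴
Total I = 7.384 in⁴.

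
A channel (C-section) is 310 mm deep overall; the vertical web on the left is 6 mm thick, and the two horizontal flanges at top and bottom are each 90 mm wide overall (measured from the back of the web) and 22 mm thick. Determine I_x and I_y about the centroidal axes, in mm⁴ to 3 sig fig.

I_x ≈ 9.17 × 10⁷ mm⁴, I_y ≈ 4.68 × 10⁶ mm⁴

Break the section into simple shapes (no overlaps), measuring from the bottom-left corner of the bounding box.
Web: 6 × 310, A = 1 860 mm², y = 155 mm, Ī = 14 895 500 mm⁴.
Top flange (beyond web): 84 × 22, A = 1 848 mm², y = 299 mm, Ī = 74 536 mm⁴.
Bottom flange (beyond web): 84 × 22, A = 1 848 mm², y = 11 mm, Ī = 74 536 mm⁴.
By symmetry the centroid is at mid-height, ȳ = 155 mm.
Transfer each piece to the centroidal x-axis using Ī + A·d² with d = y − 155:
  web: d = 0 mm → contributes +14 895 500 mm⁴
  top flange (beyond web): d = 144 mm → contributes +38 394 664 mm⁴
  bottom flange (beyond web): d = -144 mm → contributes +38 394 664 mm⁴
Total I = 91 684 828 mm⁴.
For the y-axis: x̄ = 32.935 mm.
Repeating about the centroidal y-axis gives I_y = 4 684 405 mm⁴.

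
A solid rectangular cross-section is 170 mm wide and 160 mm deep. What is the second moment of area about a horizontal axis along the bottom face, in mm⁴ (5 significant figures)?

I_base ≈ 2.3211 × 10⁸ mm⁴

The section: 170 × 160, A = 27 200 mm², y = 80 mm, Ī = 58 026 667 mm⁴.
Transfer it to the bottom edge using Ī + A·d² with d = y − 0:
  the section: d = 80 mm → contributes +232 106 667 mm⁴
Total I = 232 106 667 mm⁴.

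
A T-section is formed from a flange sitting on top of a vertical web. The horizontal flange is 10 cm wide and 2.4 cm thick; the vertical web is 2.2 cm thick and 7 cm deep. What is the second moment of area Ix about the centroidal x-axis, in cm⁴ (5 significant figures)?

Split into non-overlapping primitives; take the origin at the lower-left of the bounding box.
Flange: 10 × 2.4, A = 24 cm², y = 8.2 cm, Ī = 11.52 cm⁴.
Web: 2.2 × 7, A = 15.4 cm², y = 3.5 cm, Ī = 62.88333 cm⁴.
Centroid: ȳ = ΣA·y / ΣA = 6.362944 cm.
Transfer each piece to the centroidal x-axis using Ī + A·d² with d = y − 6.362944:
  flange: d = 1.837056 cm → contributes +92.51458 cm⁴
  web: d = -2.862944 cm → contributes +189.1087 cm⁴
Total I = 281.6232 cm⁴.

Ix ≈ 281.62 cm⁴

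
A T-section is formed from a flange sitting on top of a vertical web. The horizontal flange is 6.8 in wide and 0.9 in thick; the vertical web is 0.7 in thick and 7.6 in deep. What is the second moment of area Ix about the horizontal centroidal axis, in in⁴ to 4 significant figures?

Break the section into simple shapes (no overlaps), measuring from the bottom-left corner of the bounding box.
Flange: 6.8 × 0.9, A = 6.12 in², y = 8.05 in, Ī = 0.4131 in⁴.
Web: 0.7 × 7.6, A = 5.32 in², y = 3.8 in, Ī = 25.6069 in⁴.
Centroid: ȳ = ΣA·y / ΣA = 6.0736 in.
Transfer each piece to the horizontal centroidal axis using Ī + A·d² with d = y − 6.0736:
  flange: d = 1.9764 in → contributes +24.3187 in⁴
  web: d = -2.2736 in → contributes +53.1074 in⁴
Total I = 77.4262 in⁴.

Ix ≈ 77.43 in⁴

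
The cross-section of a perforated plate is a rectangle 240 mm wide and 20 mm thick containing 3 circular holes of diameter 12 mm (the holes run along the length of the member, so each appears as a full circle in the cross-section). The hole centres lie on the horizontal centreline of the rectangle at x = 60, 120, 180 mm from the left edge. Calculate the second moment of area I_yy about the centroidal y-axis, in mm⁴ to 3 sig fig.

I_yy ≈ 2.22 × 10⁷ mm⁴

Split into non-overlapping primitives; take the origin at the lower-left of the bounding box.
Plate: 240 × 20, A = 4 800 mm², x = 120 mm, Ī = 23 040 000 mm⁴.
Hole 1 (subtracted): ⌀12, A = 113.1 mm², x = 60 mm, Ī = 1017.9 mm⁴.
Hole 2 (subtracted): ⌀12, A = 113.1 mm², x = 120 mm, Ī = 1017.9 mm⁴.
Hole 3 (subtracted): ⌀12, A = 113.1 mm², x = 180 mm, Ī = 1017.9 mm⁴.
By symmetry the centroid is at mid-width, x̄ = 120 mm.
Transfer each piece to the centroidal y-axis using Ī + A·d² with d = x − 120:
  plate: d = 0 mm → contributes +23 040 000 mm⁴
  hole 1: d = -60 mm → contributes −408 168 mm⁴
  hole 2: d = 0 mm → contributes −1017.9 mm⁴
  hole 3: d = 60 mm → contributes −408 168 mm⁴
Total I = 22 222 646 mm⁴.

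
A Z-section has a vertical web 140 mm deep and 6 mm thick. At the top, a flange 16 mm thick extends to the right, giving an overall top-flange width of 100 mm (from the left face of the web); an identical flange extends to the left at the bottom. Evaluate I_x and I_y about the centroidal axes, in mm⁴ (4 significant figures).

Decompose the section into non-overlapping parts with the origin at the bottom-left of its bounding rectangle.
Web: 6 × 140, A = 840 mm², y = 70 mm, Ī = 1 372 000 mm⁴.
Top flange (beyond web): 94 × 16, A = 1 504 mm², y = 132 mm, Ī = 32085.3 mm⁴.
Bottom flange (beyond web): 94 × 16, A = 1 504 mm², y = 8 mm, Ī = 32085.3 mm⁴.
Centroid: ȳ = ΣA·y / ΣA = 70 mm.
Transfer each piece to the centroidal x-axis using Ī + A·d² with d = y − 70:
  web: d = 0 mm → contributes +1 372 000 mm⁴
  top flange (beyond web): d = 62 mm → contributes +5 813 461 mm⁴
  bottom flange (beyond web): d = -62 mm → contributes +5 813 461 mm⁴
Total I = 12 998 923 mm⁴.
For the y-axis: x̄ = 97 mm.
Repeating about the centroidal y-axis gives I_y = 9 737 411 mm⁴.

I_x ≈ 1.300 × 10⁷ mm⁴, I_y ≈ 9.737 × 10⁶ mm⁴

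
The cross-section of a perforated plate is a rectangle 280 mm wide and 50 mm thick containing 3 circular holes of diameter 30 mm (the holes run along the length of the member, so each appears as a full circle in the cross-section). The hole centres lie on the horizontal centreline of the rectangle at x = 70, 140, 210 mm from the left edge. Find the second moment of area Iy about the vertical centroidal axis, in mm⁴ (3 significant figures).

Iy ≈ 8.44 × 10⁷ mm⁴

Split into non-overlapping primitives; take the origin at the lower-left of the bounding box.
Plate: 280 × 50, A = 14 000 mm², x = 140 mm, Ī = 91 466 667 mm⁴.
Hole 1 (subtracted): ⌀30, A = 706.86 mm², x = 70 mm, Ī = 39 761 mm⁴.
Hole 2 (subtracted): ⌀30, A = 706.86 mm², x = 140 mm, Ī = 39 761 mm⁴.
Hole 3 (subtracted): ⌀30, A = 706.86 mm², x = 210 mm, Ī = 39 761 mm⁴.
By symmetry the centroid is at mid-width, x̄ = 140 mm.
Transfer each piece to the vertical centroidal axis using Ī + A·d² with d = x − 140:
  plate: d = 0 mm → contributes +91 466 667 mm⁴
  hole 1: d = -70 mm → contributes −3 503 367 mm⁴
  hole 2: d = 0 mm → contributes −39 761 mm⁴
  hole 3: d = 70 mm → contributes −3 503 367 mm⁴
Total I = 84 420 173 mm⁴.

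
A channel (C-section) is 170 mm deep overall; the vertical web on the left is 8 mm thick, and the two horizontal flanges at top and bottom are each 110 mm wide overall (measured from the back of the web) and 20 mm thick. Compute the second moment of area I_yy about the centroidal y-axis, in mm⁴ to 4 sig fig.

I_yy ≈ 6.630 × 10⁶ mm⁴

Treat the section as a set of non-overlapping primitives; coordinates are from the bounding-box lower-left.
Web: 8 × 170, A = 1 360 mm², x = 4 mm, Ī = 7253.33 mm⁴.
Top flange (beyond web): 102 × 20, A = 2 040 mm², x = 59 mm, Ī = 1 768 680 mm⁴.
Bottom flange (beyond web): 102 × 20, A = 2 040 mm², x = 59 mm, Ī = 1 768 680 mm⁴.
Centroid: x̄ = ΣA·x / ΣA = 45.25 mm.
Transfer each piece to the centroidal y-axis using Ī + A·d² with d = x − 45.25:
  web: d = -41.25 mm → contributes +2 321 378 mm⁴
  top flange (beyond web): d = 13.75 mm → contributes +2 154 368 mm⁴
  bottom flange (beyond web): d = 13.75 mm → contributes +2 154 368 mm⁴
Total I = 6 630 113 mm⁴.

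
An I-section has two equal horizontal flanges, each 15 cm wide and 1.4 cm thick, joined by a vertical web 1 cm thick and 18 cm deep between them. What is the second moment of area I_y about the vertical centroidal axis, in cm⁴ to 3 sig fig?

Break the section into simple shapes (no overlaps), measuring from the bottom-left corner of the bounding box.
Bottom flange: 15 × 1.4, A = 21 cm², x = 7.5 cm, Ī = 393.75 cm⁴.
Web: 1 × 18, A = 18 cm², x = 7.5 cm, Ī = 1.5 cm⁴.
Top flange: 15 × 1.4, A = 21 cm², x = 7.5 cm, Ī = 393.75 cm⁴.
By symmetry the centroid is at mid-width, x̄ = 7.5 cm.
All pieces are centred on the vertical centroidal axis, so I = ΣĪ = 789 cm⁴.

I_y ≈ 789 cm⁴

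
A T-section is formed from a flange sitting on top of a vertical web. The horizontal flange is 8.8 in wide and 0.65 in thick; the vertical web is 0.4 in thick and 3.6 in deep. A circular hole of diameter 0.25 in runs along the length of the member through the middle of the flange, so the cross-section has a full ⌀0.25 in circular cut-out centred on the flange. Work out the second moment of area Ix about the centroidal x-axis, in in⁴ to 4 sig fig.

Break the section into simple shapes (no overlaps), measuring from the bottom-left corner of the bounding box.
Flange: 8.8 × 0.65, A = 5.72 in², y = 3.925 in, Ī = 0.201392 in⁴.
Web: 0.4 × 3.6, A = 1.44 in², y = 1.8 in, Ī = 1.5552 in⁴.
Hole (subtracted): ⌀0.25, A = 0.0490874 in², y = 3.925 in, Ī = 0.000191748 in⁴.
Centroid: ȳ = ΣA·y / ΣA = 3.49468 in.
Transfer each piece to the centroidal x-axis using Ī + A·d² with d = y − 3.49468:
  flange: d = 0.430325 in → contributes +1.26062 in⁴
  web: d = -1.69468 in → contributes +5.69077 in⁴
  hole: d = 0.430325 in → contributes −0.00928171 in⁴
Total I = 6.94211 in⁴.

Ix ≈ 6.942 in⁴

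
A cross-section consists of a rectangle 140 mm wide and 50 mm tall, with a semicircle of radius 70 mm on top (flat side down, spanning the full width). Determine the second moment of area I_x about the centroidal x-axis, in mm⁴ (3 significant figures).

I_x ≈ 1.51 × 10⁷ mm⁴

Treat the section as a set of non-overlapping primitives; coordinates are from the bounding-box lower-left.
Rectangular body: 140 × 50, A = 7 000 mm², y = 25 mm, Ī = 1 458 333 mm⁴.
Semicircular cap: semicircle r = 70, A = 7696.9 mm², y = 79.709 mm, Ī = 2 635 265 mm⁴.
Centroid: ȳ = ΣA·y / ΣA = 53.652 mm.
Transfer each piece to the centroidal x-axis using Ī + A·d² with d = y − 53.652:
  rectangular body: d = -28.652 mm → contributes +7 204 718 mm⁴
  semicircular cap: d = 26.057 mm → contributes +7 861 353 mm⁴
Total I = 15 066 071 mm⁴.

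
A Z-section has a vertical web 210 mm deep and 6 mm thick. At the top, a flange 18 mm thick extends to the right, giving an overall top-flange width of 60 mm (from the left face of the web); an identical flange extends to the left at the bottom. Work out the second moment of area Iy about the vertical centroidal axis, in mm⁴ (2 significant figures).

Break the section into simple shapes (no overlaps), measuring from the bottom-left corner of the bounding box.
Web: 6 × 210, A = 1 260 mm², x = 57 mm, Ī = 3 780 mm⁴.
Top flange (beyond web): 54 × 18, A = 972 mm², x = 87 mm, Ī = 236 196 mm⁴.
Bottom flange (beyond web): 54 × 18, A = 972 mm², x = 27 mm, Ī = 236 196 mm⁴.
Centroid: x̄ = ΣA·x / ΣA = 57 mm.
Transfer each piece to the vertical centroidal axis using Ī + A·d² with d = x − 57:
  web: d = 0 mm → contributes +3 780 mm⁴
  top flange (beyond web): d = 30 mm → contributes +1 110 996 mm⁴
  bottom flange (beyond web): d = -30 mm → contributes +1 110 996 mm⁴
Total I = 2 225 772 mm⁴.

Iy ≈ 2.2 × 10⁶ mm⁴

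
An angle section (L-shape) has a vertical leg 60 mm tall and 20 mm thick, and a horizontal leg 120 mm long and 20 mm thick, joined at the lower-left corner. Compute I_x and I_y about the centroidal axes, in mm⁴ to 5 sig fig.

Decompose the section into non-overlapping parts with the origin at the bottom-left of its bounding rectangle.
Vertical leg: 20 × 60, A = 1 200 mm², y = 30 mm, Ī = 360 000 mm⁴.
Horizontal leg (remainder): 100 × 20, A = 2 000 mm², y = 10 mm, Ī = 66666.67 mm⁴.
Centroid: ȳ = ΣA·y / ΣA = 17.5 mm.
Transfer each piece to the centroidal x-axis using Ī + A·d² with d = y − 17.5:
  vertical leg: d = 12.5 mm → contributes +547 500 mm⁴
  horizontal leg (remainder): d = -7.5 mm → contributes +179166.7 mm⁴
Total I = 726666.7 mm⁴.
For the y-axis: x̄ = 47.5 mm.
Repeating about the centroidal y-axis gives I_y = 4 406 667 mm⁴.

I_x ≈ 7.2667 × 10⁵ mm⁴, I_y ≈ 4.4067 × 10⁶ mm⁴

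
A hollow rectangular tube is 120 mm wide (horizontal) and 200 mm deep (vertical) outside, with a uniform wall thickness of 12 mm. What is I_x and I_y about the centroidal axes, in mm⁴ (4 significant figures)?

I_x ≈ 3.639 × 10⁷ mm⁴, I_y ≈ 1.582 × 10⁷ mm⁴

Decompose the section into non-overlapping parts with the origin at the bottom-left of its bounding rectangle.
Outer rectangle: 120 × 200, A = 24 000 mm², y = 100 mm, Ī = 80 000 000 mm⁴.
Inner void (subtracted): 96 × 176, A = 16 896 mm², y = 100 mm, Ī = 43 614 208 mm⁴.
By symmetry the centroid is at mid-height, ȳ = 100 mm.
All pieces are centred on the centroidal x-axis, so I = ΣĪ (holes subtracted) = 36 385 792 mm⁴.
Repeating about the centroidal y-axis gives I_y = 15 823 872 mm⁴.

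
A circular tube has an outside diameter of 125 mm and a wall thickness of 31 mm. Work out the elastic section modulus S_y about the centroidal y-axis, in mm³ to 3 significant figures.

Treat the section as a set of non-overlapping primitives; coordinates are from the bounding-box lower-left.
Outer circle: ⌀125, A = 12 272 mm², x = 62.5 mm, Ī = 11 984 225 mm⁴.
Bore (subtracted): ⌀63, A = 3117.2 mm², x = 62.5 mm, Ī = 773 272 mm⁴.
By symmetry the centroid is at mid-width, x̄ = 62.5 mm.
All pieces are centred on the centroidal y-axis, so I = ΣĪ (holes subtracted) = 11 210 953 mm⁴.
Extreme fibre distance c = 62.5 mm; S = I/c = 179 375 mm³.

S_y ≈ 1.79 × 10⁵ mm³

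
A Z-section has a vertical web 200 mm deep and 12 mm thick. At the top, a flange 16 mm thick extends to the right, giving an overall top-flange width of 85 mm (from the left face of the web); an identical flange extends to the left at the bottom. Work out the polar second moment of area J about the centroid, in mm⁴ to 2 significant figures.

Decompose the section into non-overlapping parts with the origin at the bottom-left of its bounding rectangle.
Web: 12 × 200, A = 2 400 mm², y = 100 mm, Ī = 8 000 000 mm⁴.
Top flange (beyond web): 73 × 16, A = 1 168 mm², y = 192 mm, Ī = 24 917 mm⁴.
Bottom flange (beyond web): 73 × 16, A = 1 168 mm², y = 8 mm, Ī = 24 917 mm⁴.
Centroid: ȳ = ΣA·y / ΣA = 100 mm.
Transfer each piece to the centroidal x-axis using Ī + A·d² with d = y − 100:
  web: d = 0 mm → contributes +8 000 000 mm⁴
  top flange (beyond web): d = 92 mm → contributes +9 910 869 mm⁴
  bottom flange (beyond web): d = -92 mm → contributes +9 910 869 mm⁴
Total I = 27 821 739 mm⁴.
For the y-axis: x̄ = 79 mm.
Repeating about the centroidal y-axis gives I_y = 5 285 579 mm⁴.
Polar second moment: J = I_x + I_y = 33 107 317 mm⁴.

J ≈ 3.3 × 10⁷ mm⁴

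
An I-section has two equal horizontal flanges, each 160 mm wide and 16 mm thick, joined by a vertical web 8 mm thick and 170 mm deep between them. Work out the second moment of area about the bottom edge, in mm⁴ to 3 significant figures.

Break the section into simple shapes (no overlaps), measuring from the bottom-left corner of the bounding box.
Bottom flange: 160 × 16, A = 2 560 mm², y = 8 mm, Ī = 54 613 mm⁴.
Web: 8 × 170, A = 1 360 mm², y = 101 mm, Ī = 3 275 333 mm⁴.
Top flange: 160 × 16, A = 2 560 mm², y = 194 mm, Ī = 54 613 mm⁴.
Transfer each piece to a horizontal axis along the bottom face using Ī + A·d² with d = y − 0:
  bottom flange: d = 8 mm → contributes +218 453 mm⁴
  web: d = 101 mm → contributes +17 148 693 mm⁴
  top flange: d = 194 mm → contributes +96 402 773 mm⁴
Total I = 113 769 920 mm⁴.

I_base ≈ 1.14 × 10⁸ mm⁴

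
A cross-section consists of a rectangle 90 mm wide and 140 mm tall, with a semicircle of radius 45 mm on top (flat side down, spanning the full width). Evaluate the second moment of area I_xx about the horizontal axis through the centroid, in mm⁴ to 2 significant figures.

Treat the section as a set of non-overlapping primitives; coordinates are from the bounding-box lower-left.
Rectangular body: 90 × 140, A = 12 600 mm², y = 70 mm, Ī = 20 580 000 mm⁴.
Semicircular cap: semicircle r = 45, A = 3 181 mm², y = 159.1 mm, Ī = 450 072 mm⁴.
Centroid: ȳ = ΣA·y / ΣA = 87.96 mm.
Transfer each piece to the horizontal axis through the centroid using Ī + A·d² with d = y − 87.96:
  rectangular body: d = -17.96 mm → contributes +24 643 877 mm⁴
  semicircular cap: d = 71.14 mm → contributes +16 547 860 mm⁴
Total I = 41 191 738 mm⁴.

I_xx ≈ 4.1 × 10⁷ mm⁴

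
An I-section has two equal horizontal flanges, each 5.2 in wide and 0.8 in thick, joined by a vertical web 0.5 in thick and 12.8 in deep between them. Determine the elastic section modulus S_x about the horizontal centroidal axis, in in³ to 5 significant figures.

Decompose the section into non-overlapping parts with the origin at the bottom-left of its bounding rectangle.
Bottom flange: 5.2 × 0.8, A = 4.16 in², y = 0.4 in, Ī = 0.2218667 in⁴.
Web: 0.5 × 12.8, A = 6.4 in², y = 7.2 in, Ī = 87.38133 in⁴.
Top flange: 5.2 × 0.8, A = 4.16 in², y = 14 in, Ī = 0.2218667 in⁴.
By symmetry the centroid is at mid-height, ȳ = 7.2 in.
Transfer each piece to the horizontal centroidal axis using Ī + A·d² with d = y − 7.2:
  bottom flange: d = -6.8 in → contributes +192.5803 in⁴
  web: d = 0 in → contributes +87.38133 in⁴
  top flange: d = 6.8 in → contributes +192.5803 in⁴
Total I = 472.5419 in⁴.
Extreme fibre distance c = 7.2 in; S = I/c = 65.63081 in³.

S_x ≈ 65.631 in³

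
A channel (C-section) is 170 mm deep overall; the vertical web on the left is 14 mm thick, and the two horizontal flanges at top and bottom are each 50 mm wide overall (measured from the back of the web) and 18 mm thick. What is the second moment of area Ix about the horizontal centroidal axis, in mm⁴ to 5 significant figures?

Decompose the section into non-overlapping parts with the origin at the bottom-left of its bounding rectangle.
Web: 14 × 170, A = 2 380 mm², y = 85 mm, Ī = 5 731 833 mm⁴.
Top flange (beyond web): 36 × 18, A = 648 mm², y = 161 mm, Ī = 17 496 mm⁴.
Bottom flange (beyond web): 36 × 18, A = 648 mm², y = 9 mm, Ī = 17 496 mm⁴.
By symmetry the centroid is at mid-height, ȳ = 85 mm.
Transfer each piece to the horizontal centroidal axis using Ī + A·d² with d = y − 85:
  web: d = 0 mm → contributes +5 731 833 mm⁴
  top flange (beyond web): d = 76 mm → contributes +3 760 344 mm⁴
  bottom flange (beyond web): d = -76 mm → contributes +3 760 344 mm⁴
Total I = 13 252 521 mm⁴.

Ix ≈ 1.3253 × 10⁷ mm⁴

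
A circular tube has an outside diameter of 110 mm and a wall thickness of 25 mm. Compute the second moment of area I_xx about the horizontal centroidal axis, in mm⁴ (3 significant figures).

Treat the section as a set of non-overlapping primitives; coordinates are from the bounding-box lower-left.
Outer circle: ⌀110, A = 9503.3 mm², y = 55 mm, Ī = 7 186 884 mm⁴.
Bore (subtracted): ⌀60, A = 2827.4 mm², y = 55 mm, Ī = 636 173 mm⁴.
By symmetry the centroid is at mid-height, ȳ = 55 mm.
All pieces are centred on the horizontal centroidal axis, so I = ΣĪ (holes subtracted) = 6 550 712 mm⁴.

I_xx ≈ 6.55 × 10⁶ mm⁴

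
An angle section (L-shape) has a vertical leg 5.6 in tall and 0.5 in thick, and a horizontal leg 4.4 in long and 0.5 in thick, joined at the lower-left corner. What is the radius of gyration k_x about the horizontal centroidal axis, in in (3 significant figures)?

Treat the section as a set of non-overlapping primitives; coordinates are from the bounding-box lower-left.
Vertical leg: 0.5 × 5.6, A = 2.8 in², y = 2.8 in, Ī = 7.3173 in⁴.
Horizontal leg (remainder): 3.9 × 0.5, A = 1.95 in², y = 0.25 in, Ī = 0.040625 in⁴.
Centroid: ȳ = ΣA·y / ΣA = 1.7532 in.
Transfer each piece to the horizontal centroidal axis using Ī + A·d² with d = y − 1.7532:
  vertical leg: d = 1.0468 in → contributes +10.386 in⁴
  horizontal leg (remainder): d = -1.5032 in → contributes +4.4466 in⁴
Total I = 14.832 in⁴.
Radius of gyration: k = √(I/A) = √(14.832 / 4.75) = 1.7671 in.

k_x ≈ 1.77 in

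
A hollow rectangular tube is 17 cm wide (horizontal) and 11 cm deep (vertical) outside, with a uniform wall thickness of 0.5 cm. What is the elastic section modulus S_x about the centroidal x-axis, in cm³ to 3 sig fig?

S_x ≈ 100 cm³

Decompose the section into non-overlapping parts with the origin at the bottom-left of its bounding rectangle.
Outer rectangle: 17 × 11, A = 187 cm², y = 5.5 cm, Ī = 1885.6 cm⁴.
Inner void (subtracted): 16 × 10, A = 160 cm², y = 5.5 cm, Ī = 1333.3 cm⁴.
By symmetry the centroid is at mid-height, ȳ = 5.5 cm.
All pieces are centred on the centroidal x-axis, so I = ΣĪ (holes subtracted) = 552.25 cm⁴.
Extreme fibre distance c = 5.5 cm; S = I/c = 100.41 cm³.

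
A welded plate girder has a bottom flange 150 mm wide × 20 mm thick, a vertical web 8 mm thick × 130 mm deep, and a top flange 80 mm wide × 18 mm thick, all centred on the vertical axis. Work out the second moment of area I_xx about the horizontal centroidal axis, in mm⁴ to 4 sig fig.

Split into non-overlapping primitives; take the origin at the lower-left of the bounding box.
Bottom plate: 150 × 20, A = 3 000 mm², y = 10 mm, Ī = 100 000 mm⁴.
Web plate: 8 × 130, A = 1 040 mm², y = 85 mm, Ī = 1 464 667 mm⁴.
Top plate: 80 × 18, A = 1 440 mm², y = 159 mm, Ī = 38 880 mm⁴.
Centroid: ȳ = ΣA·y / ΣA = 63.3869 mm.
Transfer each piece to the horizontal centroidal axis using Ī + A·d² with d = y − 63.3869:
  bottom plate: d = -53.3869 mm → contributes +8 650 471 mm⁴
  web plate: d = 21.6131 mm → contributes +1 950 480 mm⁴
  top plate: d = 95.6131 mm → contributes +13 203 176 mm⁴
Total I = 23 804 127 mm⁴.

I_xx ≈ 2.380 × 10⁷ mm⁴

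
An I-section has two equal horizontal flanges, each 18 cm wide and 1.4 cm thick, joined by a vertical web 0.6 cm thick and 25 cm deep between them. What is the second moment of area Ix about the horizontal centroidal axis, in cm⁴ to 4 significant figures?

Split into non-overlapping primitives; take the origin at the lower-left of the bounding box.
Bottom flange: 18 × 1.4, A = 25.2 cm², y = 0.7 cm, Ī = 4.116 cm⁴.
Web: 0.6 × 25, A = 15 cm², y = 13.9 cm, Ī = 781.25 cm⁴.
Top flange: 18 × 1.4, A = 25.2 cm², y = 27.1 cm, Ī = 4.116 cm⁴.
By symmetry the centroid is at mid-height, ȳ = 13.9 cm.
Transfer each piece to the horizontal centroidal axis using Ī + A·d² with d = y − 13.9:
  bottom flange: d = -13.2 cm → contributes +4394.96 cm⁴
  web: d = 0 cm → contributes +781.25 cm⁴
  top flange: d = 13.2 cm → contributes +4394.96 cm⁴
Total I = 9571.18 cm⁴.

Ix ≈ 9571 cm⁴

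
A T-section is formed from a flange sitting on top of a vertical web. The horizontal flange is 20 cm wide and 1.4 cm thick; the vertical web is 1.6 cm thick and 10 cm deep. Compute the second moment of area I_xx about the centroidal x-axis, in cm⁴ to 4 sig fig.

I_xx ≈ 468.7 cm⁴

Break the section into simple shapes (no overlaps), measuring from the bottom-left corner of the bounding box.
Flange: 20 × 1.4, A = 28 cm², y = 10.7 cm, Ī = 4.57333 cm⁴.
Web: 1.6 × 10, A = 16 cm², y = 5 cm, Ī = 133.333 cm⁴.
Centroid: ȳ = ΣA·y / ΣA = 8.62727 cm.
Transfer each piece to the centroidal x-axis using Ī + A·d² with d = y − 8.62727:
  flange: d = 2.07273 cm → contributes +124.867 cm⁴
  web: d = -3.62727 cm → contributes +343.847 cm⁴
Total I = 468.714 cm⁴.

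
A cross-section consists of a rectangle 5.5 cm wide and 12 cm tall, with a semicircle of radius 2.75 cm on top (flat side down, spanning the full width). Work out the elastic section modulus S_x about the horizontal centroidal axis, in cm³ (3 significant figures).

S_x ≈ 172 cm³

Split into non-overlapping primitives; take the origin at the lower-left of the bounding box.
Rectangular body: 5.5 × 12, A = 66 cm², y = 6 cm, Ī = 792 cm⁴.
Semicircular cap: semicircle r = 2.75, A = 11.879 cm², y = 13.167 cm, Ī = 6.2772 cm⁴.
Centroid: ȳ = ΣA·y / ΣA = 7.0932 cm.
Transfer each piece to the horizontal centroidal axis using Ī + A·d² with d = y − 7.0932:
  rectangular body: d = -1.0932 cm → contributes +870.88 cm⁴
  semicircular cap: d = 6.0739 cm → contributes +444.53 cm⁴
Total I = 1315.4 cm⁴.
Extreme fibre distance c = 7.6568 cm; S = I/c = 171.8 cm³.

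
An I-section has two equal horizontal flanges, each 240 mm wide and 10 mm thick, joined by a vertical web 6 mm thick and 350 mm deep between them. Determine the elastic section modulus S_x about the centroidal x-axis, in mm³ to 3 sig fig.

S_x ≈ 9.57 × 10⁵ mm³

Decompose the section into non-overlapping parts with the origin at the bottom-left of its bounding rectangle.
Bottom flange: 240 × 10, A = 2 400 mm², y = 5 mm, Ī = 20 000 mm⁴.
Web: 6 × 350, A = 2 100 mm², y = 185 mm, Ī = 21 437 500 mm⁴.
Top flange: 240 × 10, A = 2 400 mm², y = 365 mm, Ī = 20 000 mm⁴.
By symmetry the centroid is at mid-height, ȳ = 185 mm.
Transfer each piece to the centroidal x-axis using Ī + A·d² with d = y − 185:
  bottom flange: d = -180 mm → contributes +77 780 000 mm⁴
  web: d = 0 mm → contributes +21 437 500 mm⁴
  top flange: d = 180 mm → contributes +77 780 000 mm⁴
Total I = 176 997 500 mm⁴.
Extreme fibre distance c = 185 mm; S = I/c = 956 743 mm³.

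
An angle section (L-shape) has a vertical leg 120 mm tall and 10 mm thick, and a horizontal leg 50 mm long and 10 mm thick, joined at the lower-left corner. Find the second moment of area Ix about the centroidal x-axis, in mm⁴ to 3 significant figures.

Ix ≈ 2.35 × 10⁶ mm⁴

Break the section into simple shapes (no overlaps), measuring from the bottom-left corner of the bounding box.
Vertical leg: 10 × 120, A = 1 200 mm², y = 60 mm, Ī = 1 440 000 mm⁴.
Horizontal leg (remainder): 40 × 10, A = 400 mm², y = 5 mm, Ī = 3333.3 mm⁴.
Centroid: ȳ = ΣA·y / ΣA = 46.25 mm.
Transfer each piece to the centroidal x-axis using Ī + A·d² with d = y − 46.25:
  vertical leg: d = 13.75 mm → contributes +1 666 875 mm⁴
  horizontal leg (remainder): d = -41.25 mm → contributes +683 958 mm⁴
Total I = 2 350 833 mm⁴.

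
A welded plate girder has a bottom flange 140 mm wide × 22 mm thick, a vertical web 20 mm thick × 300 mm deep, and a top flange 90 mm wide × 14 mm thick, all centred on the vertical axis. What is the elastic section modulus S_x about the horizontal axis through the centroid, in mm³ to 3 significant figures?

Split into non-overlapping primitives; take the origin at the lower-left of the bounding box.
Bottom plate: 140 × 22, A = 3 080 mm², y = 11 mm, Ī = 124 227 mm⁴.
Web plate: 20 × 300, A = 6 000 mm², y = 172 mm, Ī = 45 000 000 mm⁴.
Top plate: 90 × 14, A = 1 260 mm², y = 329 mm, Ī = 20 580 mm⁴.
Centroid: ȳ = ΣA·y / ΣA = 143.17 mm.
Transfer each piece to the horizontal axis through the centroid using Ī + A·d² with d = y − 143.17:
  bottom plate: d = -132.17 mm → contributes +53 931 789 mm⁴
  web plate: d = 28.826 mm → contributes +49 985 602 mm⁴
  top plate: d = 185.83 mm → contributes +43 529 983 mm⁴
Total I = 147 447 373 mm⁴.
Extreme fibre distance c = 192.83 mm; S = I/c = 764 666 mm³.

S_x ≈ 7.65 × 10⁵ mm³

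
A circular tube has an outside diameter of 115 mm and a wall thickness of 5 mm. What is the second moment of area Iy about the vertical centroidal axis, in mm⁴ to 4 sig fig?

Iy ≈ 2.619 × 10⁶ mm⁴

Decompose the section into non-overlapping parts with the origin at the bottom-left of its bounding rectangle.
Outer circle: ⌀115, A = 10386.9 mm², x = 57.5 mm, Ī = 8 585 414 mm⁴.
Bore (subtracted): ⌀105, A = 8659.01 mm², x = 57.5 mm, Ī = 5 966 602 mm⁴.
By symmetry the centroid is at mid-width, x̄ = 57.5 mm.
All pieces are centred on the vertical centroidal axis, so I = ΣĪ (holes subtracted) = 2 618 812 mm⁴.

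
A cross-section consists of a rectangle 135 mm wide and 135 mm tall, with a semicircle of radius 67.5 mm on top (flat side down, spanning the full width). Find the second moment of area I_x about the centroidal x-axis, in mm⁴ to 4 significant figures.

Split into non-overlapping primitives; take the origin at the lower-left of the bounding box.
Rectangular body: 135 × 135, A = 18 225 mm², y = 67.5 mm, Ī = 27 679 219 mm⁴.
Semicircular cap: semicircle r = 67.5, A = 7156.94 mm², y = 163.648 mm, Ī = 2 278 490 mm⁴.
Centroid: ȳ = ΣA·y / ΣA = 94.6108 mm.
Transfer each piece to the centroidal x-axis using Ī + A·d² with d = y − 94.6108:
  rectangular body: d = -27.1108 mm → contributes +41 074 513 mm⁴
  semicircular cap: d = 69.0371 mm → contributes +36 389 326 mm⁴
Total I = 77 463 838 mm⁴.

I_x ≈ 7.746 × 10⁷ mm⁴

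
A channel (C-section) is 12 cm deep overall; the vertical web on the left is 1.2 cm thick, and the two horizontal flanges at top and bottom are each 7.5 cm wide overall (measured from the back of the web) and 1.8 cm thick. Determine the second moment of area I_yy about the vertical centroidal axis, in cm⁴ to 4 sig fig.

Treat the section as a set of non-overlapping primitives; coordinates are from the bounding-box lower-left.
Web: 1.2 × 12, A = 14.4 cm², x = 0.6 cm, Ī = 1.728 cm⁴.
Top flange (beyond web): 6.3 × 1.8, A = 11.34 cm², x = 4.35 cm, Ī = 37.5071 cm⁴.
Bottom flange (beyond web): 6.3 × 1.8, A = 11.34 cm², x = 4.35 cm, Ī = 37.5071 cm⁴.
Centroid: x̄ = ΣA·x / ΣA = 2.89369 cm.
Transfer each piece to the vertical centroidal axis using Ī + A·d² with d = x − 2.89369:
  web: d = -2.29369 cm → contributes +77.4866 cm⁴
  top flange (beyond web): d = 1.45631 cm → contributes +61.5574 cm⁴
  bottom flange (beyond web): d = 1.45631 cm → contributes +61.5574 cm⁴
Total I = 200.601 cm⁴.

I_yy ≈ 200.6 cm⁴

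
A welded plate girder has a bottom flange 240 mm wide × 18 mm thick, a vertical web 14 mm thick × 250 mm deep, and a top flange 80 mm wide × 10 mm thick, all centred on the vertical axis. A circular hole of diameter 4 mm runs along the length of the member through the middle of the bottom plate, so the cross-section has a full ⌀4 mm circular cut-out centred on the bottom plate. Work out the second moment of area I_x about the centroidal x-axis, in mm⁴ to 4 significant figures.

I_x ≈ 8.320 × 10⁷ mm⁴

Decompose the section into non-overlapping parts with the origin at the bottom-left of its bounding rectangle.
Bottom plate: 240 × 18, A = 4 320 mm², y = 9 mm, Ī = 116 640 mm⁴.
Web plate: 14 × 250, A = 3 500 mm², y = 143 mm, Ī = 18 229 167 mm⁴.
Top plate: 80 × 10, A = 800 mm², y = 273 mm, Ī = 6666.67 mm⁴.
Hole (subtracted): ⌀4, A = 12.5664 mm², y = 9 mm, Ī = 12.5664 mm⁴.
Centroid: ȳ = ΣA·y / ΣA = 88.0247 mm.
Transfer each piece to the centroidal x-axis using Ī + A·d² with d = y − 88.0247:
  bottom plate: d = -79.0247 mm → contributes +27 094 633 mm⁴
  web plate: d = 54.9753 mm → contributes +28 807 153 mm⁴
  top plate: d = 184.975 mm → contributes +27 379 351 mm⁴
  hole: d = -79.0247 mm → contributes −78488.4 mm⁴
Total I = 83 202 649 mm⁴.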